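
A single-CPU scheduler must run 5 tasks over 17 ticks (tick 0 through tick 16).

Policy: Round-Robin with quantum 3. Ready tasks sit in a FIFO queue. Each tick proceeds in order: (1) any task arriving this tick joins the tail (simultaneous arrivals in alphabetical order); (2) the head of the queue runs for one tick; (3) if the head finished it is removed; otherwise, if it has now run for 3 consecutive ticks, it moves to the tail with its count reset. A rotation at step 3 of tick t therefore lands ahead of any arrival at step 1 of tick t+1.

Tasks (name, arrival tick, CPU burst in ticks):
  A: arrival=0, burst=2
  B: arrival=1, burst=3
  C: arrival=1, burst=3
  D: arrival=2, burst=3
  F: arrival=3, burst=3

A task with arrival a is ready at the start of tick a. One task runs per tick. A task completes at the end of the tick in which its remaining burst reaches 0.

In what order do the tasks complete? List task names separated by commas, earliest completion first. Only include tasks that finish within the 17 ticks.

t=0: queue=[A] q_used=0 → run A
t=1: queue=[A,B,C] q_used=1 → run A
t=2: queue=[B,C,D] q_used=0 → run B
t=3: queue=[B,C,D,F] q_used=1 → run B
t=4: queue=[B,C,D,F] q_used=2 → run B
t=5: queue=[C,D,F] q_used=0 → run C
t=6: queue=[C,D,F] q_used=1 → run C
t=7: queue=[C,D,F] q_used=2 → run C
t=8: queue=[D,F] q_used=0 → run D
t=9: queue=[D,F] q_used=1 → run D
t=10: queue=[D,F] q_used=2 → run D
t=11: queue=[F] q_used=0 → run F
t=12: queue=[F] q_used=1 → run F
t=13: queue=[F] q_used=2 → run F
t=14: (idle)
t=15: (idle)
t=16: (idle)

completion order = A, B, C, D, F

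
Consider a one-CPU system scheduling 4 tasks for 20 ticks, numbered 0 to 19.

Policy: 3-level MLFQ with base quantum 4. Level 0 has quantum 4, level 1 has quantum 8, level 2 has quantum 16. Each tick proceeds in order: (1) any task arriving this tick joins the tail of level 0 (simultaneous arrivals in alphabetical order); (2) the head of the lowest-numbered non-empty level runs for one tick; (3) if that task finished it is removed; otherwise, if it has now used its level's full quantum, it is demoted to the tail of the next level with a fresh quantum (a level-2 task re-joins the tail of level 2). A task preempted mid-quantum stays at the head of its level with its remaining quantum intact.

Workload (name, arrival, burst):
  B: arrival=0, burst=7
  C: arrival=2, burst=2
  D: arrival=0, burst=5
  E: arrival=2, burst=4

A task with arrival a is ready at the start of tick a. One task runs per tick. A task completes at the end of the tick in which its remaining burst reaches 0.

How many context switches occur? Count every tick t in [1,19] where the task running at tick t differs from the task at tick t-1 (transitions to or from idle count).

t=0: L0/L1/L2 = BD/-/- → run B
t=1: L0/L1/L2 = BD/-/- → run B
t=2: L0/L1/L2 = BDCE/-/- → run B
t=3: L0/L1/L2 = BDCE/-/- → run B
t=4: L0/L1/L2 = DCE/B/- → run D
t=5: L0/L1/L2 = DCE/B/- → run D
t=6: L0/L1/L2 = DCE/B/- → run D
t=7: L0/L1/L2 = DCE/B/- → run D
t=8: L0/L1/L2 = CE/BD/- → run C
t=9: L0/L1/L2 = CE/BD/- → run C
t=10: L0/L1/L2 = E/BD/- → run E
t=11: L0/L1/L2 = E/BD/- → run E
t=12: L0/L1/L2 = E/BD/- → run E
t=13: L0/L1/L2 = E/BD/- → run E
t=14: L0/L1/L2 = -/BD/- → run B
t=15: L0/L1/L2 = -/BD/- → run B
t=16: L0/L1/L2 = -/BD/- → run B
t=17: L0/L1/L2 = -/D/- → run D
t=18: (idle)
t=19: (idle)

context switches = 6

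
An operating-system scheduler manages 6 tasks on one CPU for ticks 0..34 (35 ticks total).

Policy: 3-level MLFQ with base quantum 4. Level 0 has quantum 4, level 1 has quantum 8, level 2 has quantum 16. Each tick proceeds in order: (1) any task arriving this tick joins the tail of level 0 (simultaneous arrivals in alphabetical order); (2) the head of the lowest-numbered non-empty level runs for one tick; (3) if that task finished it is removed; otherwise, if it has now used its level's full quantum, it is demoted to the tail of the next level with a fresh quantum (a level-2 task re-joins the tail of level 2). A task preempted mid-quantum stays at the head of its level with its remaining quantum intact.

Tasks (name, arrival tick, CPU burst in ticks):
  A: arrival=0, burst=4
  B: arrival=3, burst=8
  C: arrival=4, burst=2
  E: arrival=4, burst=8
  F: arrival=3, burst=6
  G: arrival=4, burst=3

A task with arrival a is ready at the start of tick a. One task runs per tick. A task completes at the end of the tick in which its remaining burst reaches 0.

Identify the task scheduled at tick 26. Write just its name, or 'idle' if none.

running at tick 26 = F

t=0: L0/L1/L2 = A/-/- → run A
t=1: L0/L1/L2 = A/-/- → run A
t=2: L0/L1/L2 = A/-/- → run A
t=3: L0/L1/L2 = ABF/-/- → run A
t=4: L0/L1/L2 = BFCEG/-/- → run B
t=5: L0/L1/L2 = BFCEG/-/- → run B
t=6: L0/L1/L2 = BFCEG/-/- → run B
t=7: L0/L1/L2 = BFCEG/-/- → run B
t=8: L0/L1/L2 = FCEG/B/- → run F
t=9: L0/L1/L2 = FCEG/B/- → run F
t=10: L0/L1/L2 = FCEG/B/- → run F
t=11: L0/L1/L2 = FCEG/B/- → run F
t=12: L0/L1/L2 = CEG/BF/- → run C
t=13: L0/L1/L2 = CEG/BF/- → run C
t=14: L0/L1/L2 = EG/BF/- → run E
t=15: L0/L1/L2 = EG/BF/- → run E
t=16: L0/L1/L2 = EG/BF/- → run E
t=17: L0/L1/L2 = EG/BF/- → run E
t=18: L0/L1/L2 = G/BFE/- → run G
t=19: L0/L1/L2 = G/BFE/- → run G
t=20: L0/L1/L2 = G/BFE/- → run G
t=21: L0/L1/L2 = -/BFE/- → run B
t=22: L0/L1/L2 = -/BFE/- → run B
t=23: L0/L1/L2 = -/BFE/- → run B
t=24: L0/L1/L2 = -/BFE/- → run B
t=25: L0/L1/L2 = -/FE/- → run F
t=26: L0/L1/L2 = -/FE/- → run F
t=27: L0/L1/L2 = -/E/- → run E
t=28: L0/L1/L2 = -/E/- → run E
t=29: L0/L1/L2 = -/E/- → run E
t=30: L0/L1/L2 = -/E/- → run E
t=31: (idle)
t=32: (idle)
t=33: (idle)
t=34: (idle)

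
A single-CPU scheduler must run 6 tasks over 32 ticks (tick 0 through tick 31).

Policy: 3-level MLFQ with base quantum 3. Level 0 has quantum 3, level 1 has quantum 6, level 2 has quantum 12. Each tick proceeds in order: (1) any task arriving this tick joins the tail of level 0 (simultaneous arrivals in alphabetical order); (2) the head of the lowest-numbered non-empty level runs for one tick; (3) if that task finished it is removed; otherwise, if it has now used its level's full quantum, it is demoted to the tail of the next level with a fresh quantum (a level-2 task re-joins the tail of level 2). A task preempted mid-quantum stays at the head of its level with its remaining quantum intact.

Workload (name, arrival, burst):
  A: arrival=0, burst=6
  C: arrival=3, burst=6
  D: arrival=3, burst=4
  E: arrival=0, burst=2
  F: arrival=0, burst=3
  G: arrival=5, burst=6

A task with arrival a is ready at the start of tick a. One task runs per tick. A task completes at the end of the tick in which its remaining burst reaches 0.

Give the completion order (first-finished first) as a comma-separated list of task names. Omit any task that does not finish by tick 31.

t=0: L0/L1/L2 = AEF/-/- → run A
t=1: L0/L1/L2 = AEF/-/- → run A
t=2: L0/L1/L2 = AEF/-/- → run A
t=3: L0/L1/L2 = EFCD/A/- → run E
t=4: L0/L1/L2 = EFCD/A/- → run E
t=5: L0/L1/L2 = FCDG/A/- → run F
t=6: L0/L1/L2 = FCDG/A/- → run F
t=7: L0/L1/L2 = FCDG/A/- → run F
t=8: L0/L1/L2 = CDG/A/- → run C
t=9: L0/L1/L2 = CDG/A/- → run C
t=10: L0/L1/L2 = CDG/A/- → run C
t=11: L0/L1/L2 = DG/AC/- → run D
t=12: L0/L1/L2 = DG/AC/- → run D
t=13: L0/L1/L2 = DG/AC/- → run D
t=14: L0/L1/L2 = G/ACD/- → run G
t=15: L0/L1/L2 = G/ACD/- → run G
t=16: L0/L1/L2 = G/ACD/- → run G
t=17: L0/L1/L2 = -/ACDG/- → run A
t=18: L0/L1/L2 = -/ACDG/- → run A
t=19: L0/L1/L2 = -/ACDG/- → run A
t=20: L0/L1/L2 = -/CDG/- → run C
t=21: L0/L1/L2 = -/CDG/- → run C
t=22: L0/L1/L2 = -/CDG/- → run C
t=23: L0/L1/L2 = -/DG/- → run D
t=24: L0/L1/L2 = -/G/- → run G
t=25: L0/L1/L2 = -/G/- → run G
t=26: L0/L1/L2 = -/G/- → run G
t=27: (idle)
t=28: (idle)
t=29: (idle)
t=30: (idle)
t=31: (idle)

completion order = E, F, A, C, D, G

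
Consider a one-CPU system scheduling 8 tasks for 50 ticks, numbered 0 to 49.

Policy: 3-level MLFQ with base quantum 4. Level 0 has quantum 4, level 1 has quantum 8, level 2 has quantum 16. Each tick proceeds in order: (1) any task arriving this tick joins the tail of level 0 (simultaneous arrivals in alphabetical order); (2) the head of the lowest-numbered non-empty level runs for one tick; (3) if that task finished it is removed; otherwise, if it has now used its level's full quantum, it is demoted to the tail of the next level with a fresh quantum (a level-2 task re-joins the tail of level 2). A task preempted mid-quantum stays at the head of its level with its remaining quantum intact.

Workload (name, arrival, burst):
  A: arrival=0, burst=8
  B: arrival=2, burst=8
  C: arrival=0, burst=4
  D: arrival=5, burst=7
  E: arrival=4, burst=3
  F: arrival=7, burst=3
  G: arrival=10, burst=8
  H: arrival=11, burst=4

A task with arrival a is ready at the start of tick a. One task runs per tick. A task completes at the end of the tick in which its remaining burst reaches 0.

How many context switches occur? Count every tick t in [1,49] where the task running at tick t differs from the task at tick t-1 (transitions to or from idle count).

context switches = 12

t=0: L0/L1/L2 = AC/-/- → run A
t=1: L0/L1/L2 = AC/-/- → run A
t=2: L0/L1/L2 = ACB/-/- → run A
t=3: L0/L1/L2 = ACB/-/- → run A
t=4: L0/L1/L2 = CBE/A/- → run C
t=5: L0/L1/L2 = CBED/A/- → run C
t=6: L0/L1/L2 = CBED/A/- → run C
t=7: L0/L1/L2 = CBEDF/A/- → run C
t=8: L0/L1/L2 = BEDF/A/- → run B
t=9: L0/L1/L2 = BEDF/A/- → run B
t=10: L0/L1/L2 = BEDFG/A/- → run B
t=11: L0/L1/L2 = BEDFGH/A/- → run B
t=12: L0/L1/L2 = EDFGH/AB/- → run E
t=13: L0/L1/L2 = EDFGH/AB/- → run E
t=14: L0/L1/L2 = EDFGH/AB/- → run E
t=15: L0/L1/L2 = DFGH/AB/- → run D
t=16: L0/L1/L2 = DFGH/AB/- → run D
t=17: L0/L1/L2 = DFGH/AB/- → run D
t=18: L0/L1/L2 = DFGH/AB/- → run D
t=19: L0/L1/L2 = FGH/ABD/- → run F
t=20: L0/L1/L2 = FGH/ABD/- → run F
t=21: L0/L1/L2 = FGH/ABD/- → run F
t=22: L0/L1/L2 = GH/ABD/- → run G
t=23: L0/L1/L2 = GH/ABD/- → run G
t=24: L0/L1/L2 = GH/ABD/- → run G
t=25: L0/L1/L2 = GH/ABD/- → run G
t=26: L0/L1/L2 = H/ABDG/- → run H
t=27: L0/L1/L2 = H/ABDG/- → run H
t=28: L0/L1/L2 = H/ABDG/- → run H
t=29: L0/L1/L2 = H/ABDG/- → run H
t=30: L0/L1/L2 = -/ABDG/- → run A
t=31: L0/L1/L2 = -/ABDG/- → run A
t=32: L0/L1/L2 = -/ABDG/- → run A
t=33: L0/L1/L2 = -/ABDG/- → run A
t=34: L0/L1/L2 = -/BDG/- → run B
t=35: L0/L1/L2 = -/BDG/- → run B
t=36: L0/L1/L2 = -/BDG/- → run B
t=37: L0/L1/L2 = -/BDG/- → run B
t=38: L0/L1/L2 = -/DG/- → run D
t=39: L0/L1/L2 = -/DG/- → run D
t=40: L0/L1/L2 = -/DG/- → run D
t=41: L0/L1/L2 = -/G/- → run G
t=42: L0/L1/L2 = -/G/- → run G
t=43: L0/L1/L2 = -/G/- → run G
t=44: L0/L1/L2 = -/G/- → run G
t=45: (idle)
t=46: (idle)
t=47: (idle)
t=48: (idle)
t=49: (idle)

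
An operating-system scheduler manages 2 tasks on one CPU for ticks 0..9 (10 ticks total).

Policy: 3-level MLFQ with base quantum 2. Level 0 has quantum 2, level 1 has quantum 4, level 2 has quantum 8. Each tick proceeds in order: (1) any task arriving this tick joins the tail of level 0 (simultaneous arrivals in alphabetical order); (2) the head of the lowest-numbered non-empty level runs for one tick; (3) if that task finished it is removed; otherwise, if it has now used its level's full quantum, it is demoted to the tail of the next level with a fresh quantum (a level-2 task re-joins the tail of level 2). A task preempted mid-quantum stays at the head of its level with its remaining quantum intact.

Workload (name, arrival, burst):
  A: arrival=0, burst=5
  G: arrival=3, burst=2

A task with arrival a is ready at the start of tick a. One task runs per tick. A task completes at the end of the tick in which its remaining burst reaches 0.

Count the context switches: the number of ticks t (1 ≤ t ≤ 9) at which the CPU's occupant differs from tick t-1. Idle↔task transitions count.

context switches = 3

t=0: L0/L1/L2 = A/-/- → run A
t=1: L0/L1/L2 = A/-/- → run A
t=2: L0/L1/L2 = -/A/- → run A
t=3: L0/L1/L2 = G/A/- → run G
t=4: L0/L1/L2 = G/A/- → run G
t=5: L0/L1/L2 = -/A/- → run A
t=6: L0/L1/L2 = -/A/- → run A
t=7: (idle)
t=8: (idle)
t=9: (idle)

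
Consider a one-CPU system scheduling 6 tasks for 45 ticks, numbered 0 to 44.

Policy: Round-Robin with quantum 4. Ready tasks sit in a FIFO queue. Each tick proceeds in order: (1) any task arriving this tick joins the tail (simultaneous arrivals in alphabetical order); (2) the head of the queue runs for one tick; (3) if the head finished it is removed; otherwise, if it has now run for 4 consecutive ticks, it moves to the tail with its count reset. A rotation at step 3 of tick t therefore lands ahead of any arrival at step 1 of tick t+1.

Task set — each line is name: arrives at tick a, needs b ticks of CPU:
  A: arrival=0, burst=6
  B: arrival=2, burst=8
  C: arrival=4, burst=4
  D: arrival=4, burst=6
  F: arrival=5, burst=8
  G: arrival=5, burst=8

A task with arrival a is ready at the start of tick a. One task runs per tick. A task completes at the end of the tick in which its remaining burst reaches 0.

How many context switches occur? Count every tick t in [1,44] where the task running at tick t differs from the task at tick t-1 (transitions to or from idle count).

context switches = 11

t=0: queue=[A] q_used=0 → run A
t=1: queue=[A] q_used=1 → run A
t=2: queue=[A,B] q_used=2 → run A
t=3: queue=[A,B] q_used=3 → run A
t=4: queue=[B,A,C,D] q_used=0 → run B
t=5: queue=[B,A,C,D,F,G] q_used=1 → run B
t=6: queue=[B,A,C,D,F,G] q_used=2 → run B
t=7: queue=[B,A,C,D,F,G] q_used=3 → run B
t=8: queue=[A,C,D,F,G,B] q_used=0 → run A
t=9: queue=[A,C,D,F,G,B] q_used=1 → run A
t=10: queue=[C,D,F,G,B] q_used=0 → run C
t=11: queue=[C,D,F,G,B] q_used=1 → run C
t=12: queue=[C,D,F,G,B] q_used=2 → run C
t=13: queue=[C,D,F,G,B] q_used=3 → run C
t=14: queue=[D,F,G,B] q_used=0 → run D
t=15: queue=[D,F,G,B] q_used=1 → run D
t=16: queue=[D,F,G,B] q_used=2 → run D
t=17: queue=[D,F,G,B] q_used=3 → run D
t=18: queue=[F,G,B,D] q_used=0 → run F
t=19: queue=[F,G,B,D] q_used=1 → run F
t=20: queue=[F,G,B,D] q_used=2 → run F
t=21: queue=[F,G,B,D] q_used=3 → run F
t=22: queue=[G,B,D,F] q_used=0 → run G
t=23: queue=[G,B,D,F] q_used=1 → run G
t=24: queue=[G,B,D,F] q_used=2 → run G
t=25: queue=[G,B,D,F] q_used=3 → run G
t=26: queue=[B,D,F,G] q_used=0 → run B
t=27: queue=[B,D,F,G] q_used=1 → run B
t=28: queue=[B,D,F,G] q_used=2 → run B
t=29: queue=[B,D,F,G] q_used=3 → run B
t=30: queue=[D,F,G] q_used=0 → run D
t=31: queue=[D,F,G] q_used=1 → run D
t=32: queue=[F,G] q_used=0 → run F
t=33: queue=[F,G] q_used=1 → run F
t=34: queue=[F,G] q_used=2 → run F
t=35: queue=[F,G] q_used=3 → run F
t=36: queue=[G] q_used=0 → run G
t=37: queue=[G] q_used=1 → run G
t=38: queue=[G] q_used=2 → run G
t=39: queue=[G] q_used=3 → run G
t=40: (idle)
t=41: (idle)
t=42: (idle)
t=43: (idle)
t=44: (idle)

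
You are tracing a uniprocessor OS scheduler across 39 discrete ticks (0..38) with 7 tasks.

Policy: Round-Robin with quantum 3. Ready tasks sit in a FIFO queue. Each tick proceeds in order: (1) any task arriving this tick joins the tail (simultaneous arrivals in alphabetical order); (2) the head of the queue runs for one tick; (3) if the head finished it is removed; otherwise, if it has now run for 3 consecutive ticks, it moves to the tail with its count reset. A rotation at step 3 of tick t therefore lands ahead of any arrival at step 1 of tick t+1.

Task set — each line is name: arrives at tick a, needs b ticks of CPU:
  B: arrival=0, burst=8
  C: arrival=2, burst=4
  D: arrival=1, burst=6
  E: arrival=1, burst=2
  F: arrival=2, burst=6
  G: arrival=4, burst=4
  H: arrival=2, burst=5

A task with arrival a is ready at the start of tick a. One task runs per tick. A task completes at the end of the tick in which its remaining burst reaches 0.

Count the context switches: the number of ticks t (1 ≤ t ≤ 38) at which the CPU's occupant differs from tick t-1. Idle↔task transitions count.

t=0: queue=[B] q_used=0 → run B
t=1: queue=[B,D,E] q_used=1 → run B
t=2: queue=[B,D,E,C,F,H] q_used=2 → run B
t=3: queue=[D,E,C,F,H,B] q_used=0 → run D
t=4: queue=[D,E,C,F,H,B,G] q_used=1 → run D
t=5: queue=[D,E,C,F,H,B,G] q_used=2 → run D
t=6: queue=[E,C,F,H,B,G,D] q_used=0 → run E
t=7: queue=[E,C,F,H,B,G,D] q_used=1 → run E
t=8: queue=[C,F,H,B,G,D] q_used=0 → run C
t=9: queue=[C,F,H,B,G,D] q_used=1 → run C
t=10: queue=[C,F,H,B,G,D] q_used=2 → run C
t=11: queue=[F,H,B,G,D,C] q_used=0 → run F
t=12: queue=[F,H,B,G,D,C] q_used=1 → run F
t=13: queue=[F,H,B,G,D,C] q_used=2 → run F
t=14: queue=[H,B,G,D,C,F] q_used=0 → run H
t=15: queue=[H,B,G,D,C,F] q_used=1 → run H
t=16: queue=[H,B,G,D,C,F] q_used=2 → run H
t=17: queue=[B,G,D,C,F,H] q_used=0 → run B
t=18: queue=[B,G,D,C,F,H] q_used=1 → run B
t=19: queue=[B,G,D,C,F,H] q_used=2 → run B
t=20: queue=[G,D,C,F,H,B] q_used=0 → run G
t=21: queue=[G,D,C,F,H,B] q_used=1 → run G
t=22: queue=[G,D,C,F,H,B] q_used=2 → run G
t=23: queue=[D,C,F,H,B,G] q_used=0 → run D
t=24: queue=[D,C,F,H,B,G] q_used=1 → run D
t=25: queue=[D,C,F,H,B,G] q_used=2 → run D
t=26: queue=[C,F,H,B,G] q_used=0 → run C
t=27: queue=[F,H,B,G] q_used=0 → run F
t=28: queue=[F,H,B,G] q_used=1 → run F
t=29: queue=[F,H,B,G] q_used=2 → run F
t=30: queue=[H,B,G] q_used=0 → run H
t=31: queue=[H,B,G] q_used=1 → run H
t=32: queue=[B,G] q_used=0 → run B
t=33: queue=[B,G] q_used=1 → run B
t=34: queue=[G] q_used=0 → run G
t=35: (idle)
t=36: (idle)
t=37: (idle)
t=38: (idle)

context switches = 14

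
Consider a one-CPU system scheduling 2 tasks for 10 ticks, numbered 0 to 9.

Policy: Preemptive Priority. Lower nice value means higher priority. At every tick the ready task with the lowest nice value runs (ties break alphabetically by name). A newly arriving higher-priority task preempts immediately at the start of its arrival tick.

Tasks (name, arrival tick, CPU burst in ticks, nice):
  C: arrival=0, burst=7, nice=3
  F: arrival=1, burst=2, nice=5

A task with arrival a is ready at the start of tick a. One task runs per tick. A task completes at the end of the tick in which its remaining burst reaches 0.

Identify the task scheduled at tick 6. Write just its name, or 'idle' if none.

t=0: ready={C} → run C
t=1: ready={C,F} → run C
t=2: ready={C,F} → run C
t=3: ready={C,F} → run C
t=4: ready={C,F} → run C
t=5: ready={C,F} → run C
t=6: ready={C,F} → run C
t=7: ready={F} → run F
t=8: ready={F} → run F
t=9: (idle)

running at tick 6 = C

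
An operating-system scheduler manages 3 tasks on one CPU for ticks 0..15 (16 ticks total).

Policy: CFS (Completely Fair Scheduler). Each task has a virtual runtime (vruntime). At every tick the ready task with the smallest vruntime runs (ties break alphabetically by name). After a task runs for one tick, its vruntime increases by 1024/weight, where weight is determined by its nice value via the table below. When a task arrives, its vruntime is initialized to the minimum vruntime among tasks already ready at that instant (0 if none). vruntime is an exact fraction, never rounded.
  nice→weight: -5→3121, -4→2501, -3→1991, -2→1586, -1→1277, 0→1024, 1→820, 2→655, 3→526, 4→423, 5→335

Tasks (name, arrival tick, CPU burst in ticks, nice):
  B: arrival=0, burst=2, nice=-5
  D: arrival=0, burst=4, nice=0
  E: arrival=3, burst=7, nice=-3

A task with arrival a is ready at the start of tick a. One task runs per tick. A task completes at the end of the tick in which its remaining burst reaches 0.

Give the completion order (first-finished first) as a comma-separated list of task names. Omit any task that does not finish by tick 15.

completion order = B, D, E

t=0: vr[B=0 D=0] → run B
t=1: vr[B=1024/3121 D=0] → run D
t=2: vr[B=1024/3121 D=1] → run B
t=3: vr[D=1 E=1] → run D
t=4: vr[D=2 E=1] → run E
t=5: vr[D=2 E=3015/1991] → run E
t=6: vr[D=2 E=4039/1991] → run D
t=7: vr[D=3 E=4039/1991] → run E
t=8: vr[D=3 E=5063/1991] → run E
t=9: vr[D=3 E=6087/1991] → run D
t=10: vr[E=6087/1991] → run E
t=11: vr[E=7111/1991] → run E
t=12: vr[E=8135/1991] → run E
t=13: (idle)
t=14: (idle)
t=15: (idle)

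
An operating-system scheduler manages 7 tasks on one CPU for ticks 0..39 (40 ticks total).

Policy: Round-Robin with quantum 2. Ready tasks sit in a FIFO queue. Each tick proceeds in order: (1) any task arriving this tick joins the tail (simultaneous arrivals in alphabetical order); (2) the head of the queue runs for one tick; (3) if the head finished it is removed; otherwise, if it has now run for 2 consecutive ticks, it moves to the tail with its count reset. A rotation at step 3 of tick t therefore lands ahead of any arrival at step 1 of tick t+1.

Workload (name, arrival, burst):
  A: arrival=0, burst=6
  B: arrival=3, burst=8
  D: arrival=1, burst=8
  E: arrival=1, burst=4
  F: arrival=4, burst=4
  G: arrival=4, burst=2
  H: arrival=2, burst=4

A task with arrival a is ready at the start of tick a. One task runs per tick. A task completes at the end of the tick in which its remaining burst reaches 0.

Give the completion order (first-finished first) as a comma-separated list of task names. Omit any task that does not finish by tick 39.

t=0: queue=[A] q_used=0 → run A
t=1: queue=[A,D,E] q_used=1 → run A
t=2: queue=[D,E,A,H] q_used=0 → run D
t=3: queue=[D,E,A,H,B] q_used=1 → run D
t=4: queue=[E,A,H,B,D,F,G] q_used=0 → run E
t=5: queue=[E,A,H,B,D,F,G] q_used=1 → run E
t=6: queue=[A,H,B,D,F,G,E] q_used=0 → run A
t=7: queue=[A,H,B,D,F,G,E] q_used=1 → run A
t=8: queue=[H,B,D,F,G,E,A] q_used=0 → run H
t=9: queue=[H,B,D,F,G,E,A] q_used=1 → run H
t=10: queue=[B,D,F,G,E,A,H] q_used=0 → run B
t=11: queue=[B,D,F,G,E,A,H] q_used=1 → run B
t=12: queue=[D,F,G,E,A,H,B] q_used=0 → run D
t=13: queue=[D,F,G,E,A,H,B] q_used=1 → run D
t=14: queue=[F,G,E,A,H,B,D] q_used=0 → run F
t=15: queue=[F,G,E,A,H,B,D] q_used=1 → run F
t=16: queue=[G,E,A,H,B,D,F] q_used=0 → run G
t=17: queue=[G,E,A,H,B,D,F] q_used=1 → run G
t=18: queue=[E,A,H,B,D,F] q_used=0 → run E
t=19: queue=[E,A,H,B,D,F] q_used=1 → run E
t=20: queue=[A,H,B,D,F] q_used=0 → run A
t=21: queue=[A,H,B,D,F] q_used=1 → run A
t=22: queue=[H,B,D,F] q_used=0 → run H
t=23: queue=[H,B,D,F] q_used=1 → run H
t=24: queue=[B,D,F] q_used=0 → run B
t=25: queue=[B,D,F] q_used=1 → run B
t=26: queue=[D,F,B] q_used=0 → run D
t=27: queue=[D,F,B] q_used=1 → run D
t=28: queue=[F,B,D] q_used=0 → run F
t=29: queue=[F,B,D] q_used=1 → run F
t=30: queue=[B,D] q_used=0 → run B
t=31: queue=[B,D] q_used=1 → run B
t=32: queue=[D,B] q_used=0 → run D
t=33: queue=[D,B] q_used=1 → run D
t=34: queue=[B] q_used=0 → run B
t=35: queue=[B] q_used=1 → run B
t=36: (idle)
t=37: (idle)
t=38: (idle)
t=39: (idle)

completion order = G, E, A, H, F, D, B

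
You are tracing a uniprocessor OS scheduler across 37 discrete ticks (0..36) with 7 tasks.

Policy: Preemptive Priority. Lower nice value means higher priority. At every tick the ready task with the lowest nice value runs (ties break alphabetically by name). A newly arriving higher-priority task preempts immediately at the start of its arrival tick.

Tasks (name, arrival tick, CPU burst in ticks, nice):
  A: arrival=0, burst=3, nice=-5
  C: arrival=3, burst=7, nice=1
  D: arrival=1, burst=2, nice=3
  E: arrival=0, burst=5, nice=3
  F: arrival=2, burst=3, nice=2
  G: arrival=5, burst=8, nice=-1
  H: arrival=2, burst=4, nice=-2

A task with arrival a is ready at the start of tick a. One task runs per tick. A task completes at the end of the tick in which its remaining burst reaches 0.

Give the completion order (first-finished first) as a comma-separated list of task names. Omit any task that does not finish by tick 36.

completion order = A, H, G, C, F, D, E

t=0: ready={A,E} → run A
t=1: ready={A,D,E} → run A
t=2: ready={A,D,E,F,H} → run A
t=3: ready={C,D,E,F,H} → run H
t=4: ready={C,D,E,F,H} → run H
t=5: ready={C,D,E,F,G,H} → run H
t=6: ready={C,D,E,F,G,H} → run H
t=7: ready={C,D,E,F,G} → run G
t=8: ready={C,D,E,F,G} → run G
t=9: ready={C,D,E,F,G} → run G
t=10: ready={C,D,E,F,G} → run G
t=11: ready={C,D,E,F,G} → run G
t=12: ready={C,D,E,F,G} → run G
t=13: ready={C,D,E,F,G} → run G
t=14: ready={C,D,E,F,G} → run G
t=15: ready={C,D,E,F} → run C
t=16: ready={C,D,E,F} → run C
t=17: ready={C,D,E,F} → run C
t=18: ready={C,D,E,F} → run C
t=19: ready={C,D,E,F} → run C
t=20: ready={C,D,E,F} → run C
t=21: ready={C,D,E,F} → run C
t=22: ready={D,E,F} → run F
t=23: ready={D,E,F} → run F
t=24: ready={D,E,F} → run F
t=25: ready={D,E} → run D
t=26: ready={D,E} → run D
t=27: ready={E} → run E
t=28: ready={E} → run E
t=29: ready={E} → run E
t=30: ready={E} → run E
t=31: ready={E} → run E
t=32: (idle)
t=33: (idle)
t=34: (idle)
t=35: (idle)
t=36: (idle)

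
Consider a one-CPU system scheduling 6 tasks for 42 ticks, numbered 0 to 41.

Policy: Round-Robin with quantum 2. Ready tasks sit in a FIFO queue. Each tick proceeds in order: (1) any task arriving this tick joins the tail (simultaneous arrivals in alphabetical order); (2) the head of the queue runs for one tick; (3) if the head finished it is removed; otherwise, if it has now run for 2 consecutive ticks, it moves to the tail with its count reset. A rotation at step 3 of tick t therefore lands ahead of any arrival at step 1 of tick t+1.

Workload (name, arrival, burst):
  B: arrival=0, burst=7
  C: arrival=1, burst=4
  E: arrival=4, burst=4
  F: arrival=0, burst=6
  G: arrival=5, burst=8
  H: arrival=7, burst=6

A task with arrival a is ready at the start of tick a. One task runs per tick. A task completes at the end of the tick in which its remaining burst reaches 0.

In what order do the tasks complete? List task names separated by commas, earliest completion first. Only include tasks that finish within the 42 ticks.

completion order = C, F, E, B, H, G

t=0: queue=[B,F] q_used=0 → run B
t=1: queue=[B,F,C] q_used=1 → run B
t=2: queue=[F,C,B] q_used=0 → run F
t=3: queue=[F,C,B] q_used=1 → run F
t=4: queue=[C,B,F,E] q_used=0 → run C
t=5: queue=[C,B,F,E,G] q_used=1 → run C
t=6: queue=[B,F,E,G,C] q_used=0 → run B
t=7: queue=[B,F,E,G,C,H] q_used=1 → run B
t=8: queue=[F,E,G,C,H,B] q_used=0 → run F
t=9: queue=[F,E,G,C,H,B] q_used=1 → run F
t=10: queue=[E,G,C,H,B,F] q_used=0 → run E
t=11: queue=[E,G,C,H,B,F] q_used=1 → run E
t=12: queue=[G,C,H,B,F,E] q_used=0 → run G
t=13: queue=[G,C,H,B,F,E] q_used=1 → run G
t=14: queue=[C,H,B,F,E,G] q_used=0 → run C
t=15: queue=[C,H,B,F,E,G] q_used=1 → run C
t=16: queue=[H,B,F,E,G] q_used=0 → run H
t=17: queue=[H,B,F,E,G] q_used=1 → run H
t=18: queue=[B,F,E,G,H] q_used=0 → run B
t=19: queue=[B,F,E,G,H] q_used=1 → run B
t=20: queue=[F,E,G,H,B] q_used=0 → run F
t=21: queue=[F,E,G,H,B] q_used=1 → run F
t=22: queue=[E,G,H,B] q_used=0 → run E
t=23: queue=[E,G,H,B] q_used=1 → run E
t=24: queue=[G,H,B] q_used=0 → run G
t=25: queue=[G,H,B] q_used=1 → run G
t=26: queue=[H,B,G] q_used=0 → run H
t=27: queue=[H,B,G] q_used=1 → run H
t=28: queue=[B,G,H] q_used=0 → run B
t=29: queue=[G,H] q_used=0 → run G
t=30: queue=[G,H] q_used=1 → run G
t=31: queue=[H,G] q_used=0 → run H
t=32: queue=[H,G] q_used=1 → run H
t=33: queue=[G] q_used=0 → run G
t=34: queue=[G] q_used=1 → run G
t=35: (idle)
t=36: (idle)
t=37: (idle)
t=38: (idle)
t=39: (idle)
t=40: (idle)
t=41: (idle)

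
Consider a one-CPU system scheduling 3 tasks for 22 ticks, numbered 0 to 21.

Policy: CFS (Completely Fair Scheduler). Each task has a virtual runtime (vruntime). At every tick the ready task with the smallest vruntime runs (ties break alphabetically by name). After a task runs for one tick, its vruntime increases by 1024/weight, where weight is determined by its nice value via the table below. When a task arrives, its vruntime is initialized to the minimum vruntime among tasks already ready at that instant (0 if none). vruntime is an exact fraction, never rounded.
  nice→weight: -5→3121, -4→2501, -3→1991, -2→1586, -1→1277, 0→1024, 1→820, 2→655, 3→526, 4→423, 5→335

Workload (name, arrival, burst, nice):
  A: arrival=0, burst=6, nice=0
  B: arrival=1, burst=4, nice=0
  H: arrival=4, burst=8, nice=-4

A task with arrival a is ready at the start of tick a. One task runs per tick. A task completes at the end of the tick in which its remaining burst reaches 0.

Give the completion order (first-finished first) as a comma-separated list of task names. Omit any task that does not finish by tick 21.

completion order = B, H, A

t=0: vr[A=0] → run A
t=1: vr[A=1 B=1] → run A
t=2: vr[A=2 B=1] → run B
t=3: vr[A=2 B=2] → run A
t=4: vr[A=3 B=2 H=2] → run B
t=5: vr[A=3 B=3 H=2] → run H
t=6: vr[A=3 B=3 H=6026/2501] → run H
t=7: vr[A=3 B=3 H=7050/2501] → run H
t=8: vr[A=3 B=3 H=8074/2501] → run A
t=9: vr[A=4 B=3 H=8074/2501] → run B
t=10: vr[A=4 B=4 H=8074/2501] → run H
t=11: vr[A=4 B=4 H=9098/2501] → run H
t=12: vr[A=4 B=4 H=10122/2501] → run A
t=13: vr[A=5 B=4 H=10122/2501] → run B
t=14: vr[A=5 H=10122/2501] → run H
t=15: vr[A=5 H=11146/2501] → run H
t=16: vr[A=5 H=12170/2501] → run H
t=17: vr[A=5] → run A
t=18: (idle)
t=19: (idle)
t=20: (idle)
t=21: (idle)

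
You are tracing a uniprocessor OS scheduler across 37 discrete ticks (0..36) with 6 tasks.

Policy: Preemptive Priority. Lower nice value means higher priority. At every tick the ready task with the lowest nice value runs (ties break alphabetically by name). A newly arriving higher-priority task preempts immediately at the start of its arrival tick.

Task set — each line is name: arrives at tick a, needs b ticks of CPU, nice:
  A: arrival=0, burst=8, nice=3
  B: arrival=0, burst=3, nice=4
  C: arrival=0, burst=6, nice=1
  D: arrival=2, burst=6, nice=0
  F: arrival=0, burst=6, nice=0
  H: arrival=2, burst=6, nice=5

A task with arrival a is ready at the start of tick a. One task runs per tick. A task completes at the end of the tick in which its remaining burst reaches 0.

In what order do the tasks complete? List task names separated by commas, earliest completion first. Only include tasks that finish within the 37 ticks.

t=0: ready={A,B,C,F} → run F
t=1: ready={A,B,C,F} → run F
t=2: ready={A,B,C,D,F,H} → run D
t=3: ready={A,B,C,D,F,H} → run D
t=4: ready={A,B,C,D,F,H} → run D
t=5: ready={A,B,C,D,F,H} → run D
t=6: ready={A,B,C,D,F,H} → run D
t=7: ready={A,B,C,D,F,H} → run D
t=8: ready={A,B,C,F,H} → run F
t=9: ready={A,B,C,F,H} → run F
t=10: ready={A,B,C,F,H} → run F
t=11: ready={A,B,C,F,H} → run F
t=12: ready={A,B,C,H} → run C
t=13: ready={A,B,C,H} → run C
t=14: ready={A,B,C,H} → run C
t=15: ready={A,B,C,H} → run C
t=16: ready={A,B,C,H} → run C
t=17: ready={A,B,C,H} → run C
t=18: ready={A,B,H} → run A
t=19: ready={A,B,H} → run A
t=20: ready={A,B,H} → run A
t=21: ready={A,B,H} → run A
t=22: ready={A,B,H} → run A
t=23: ready={A,B,H} → run A
t=24: ready={A,B,H} → run A
t=25: ready={A,B,H} → run A
t=26: ready={B,H} → run B
t=27: ready={B,H} → run B
t=28: ready={B,H} → run B
t=29: ready={H} → run H
t=30: ready={H} → run H
t=31: ready={H} → run H
t=32: ready={H} → run H
t=33: ready={H} → run H
t=34: ready={H} → run H
t=35: (idle)
t=36: (idle)

completion order = D, F, C, A, B, H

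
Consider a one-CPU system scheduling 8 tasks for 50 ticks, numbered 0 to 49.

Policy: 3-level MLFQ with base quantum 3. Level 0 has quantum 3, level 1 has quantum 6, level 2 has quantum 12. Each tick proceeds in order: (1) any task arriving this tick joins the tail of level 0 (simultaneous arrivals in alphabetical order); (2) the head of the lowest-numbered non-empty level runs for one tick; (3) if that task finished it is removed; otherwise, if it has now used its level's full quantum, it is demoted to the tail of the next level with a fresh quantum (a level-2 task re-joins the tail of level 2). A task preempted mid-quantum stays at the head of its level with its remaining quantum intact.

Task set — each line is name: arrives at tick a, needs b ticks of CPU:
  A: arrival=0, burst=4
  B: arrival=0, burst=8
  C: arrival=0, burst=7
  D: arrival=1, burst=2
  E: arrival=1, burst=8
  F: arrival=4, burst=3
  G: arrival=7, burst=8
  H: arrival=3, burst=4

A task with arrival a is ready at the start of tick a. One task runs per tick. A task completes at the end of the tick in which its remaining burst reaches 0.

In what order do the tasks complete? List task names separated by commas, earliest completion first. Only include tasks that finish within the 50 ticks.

t=0: L0/L1/L2 = ABC/-/- → run A
t=1: L0/L1/L2 = ABCDE/-/- → run A
t=2: L0/L1/L2 = ABCDE/-/- → run A
t=3: L0/L1/L2 = BCDEH/A/- → run B
t=4: L0/L1/L2 = BCDEHF/A/- → run B
t=5: L0/L1/L2 = BCDEHF/A/- → run B
t=6: L0/L1/L2 = CDEHF/AB/- → run C
t=7: L0/L1/L2 = CDEHFG/AB/- → run C
t=8: L0/L1/L2 = CDEHFG/AB/- → run C
t=9: L0/L1/L2 = DEHFG/ABC/- → run D
t=10: L0/L1/L2 = DEHFG/ABC/- → run D
t=11: L0/L1/L2 = EHFG/ABC/- → run E
t=12: L0/L1/L2 = EHFG/ABC/- → run E
t=13: L0/L1/L2 = EHFG/ABC/- → run E
t=14: L0/L1/L2 = HFG/ABCE/- → run H
t=15: L0/L1/L2 = HFG/ABCE/- → run H
t=16: L0/L1/L2 = HFG/ABCE/- → run H
t=17: L0/L1/L2 = FG/ABCEH/- → run F
t=18: L0/L1/L2 = FG/ABCEH/- → run F
t=19: L0/L1/L2 = FG/ABCEH/- → run F
t=20: L0/L1/L2 = G/ABCEH/- → run G
t=21: L0/L1/L2 = G/ABCEH/- → run G
t=22: L0/L1/L2 = G/ABCEH/- → run G
t=23: L0/L1/L2 = -/ABCEHG/- → run A
t=24: L0/L1/L2 = -/BCEHG/- → run B
t=25: L0/L1/L2 = -/BCEHG/- → run B
t=26: L0/L1/L2 = -/BCEHG/- → run B
t=27: L0/L1/L2 = -/BCEHG/- → run B
t=28: L0/L1/L2 = -/BCEHG/- → run B
t=29: L0/L1/L2 = -/CEHG/- → run C
t=30: L0/L1/L2 = -/CEHG/- → run C
t=31: L0/L1/L2 = -/CEHG/- → run C
t=32: L0/L1/L2 = -/CEHG/- → run C
t=33: L0/L1/L2 = -/EHG/- → run E
t=34: L0/L1/L2 = -/EHG/- → run E
t=35: L0/L1/L2 = -/EHG/- → run E
t=36: L0/L1/L2 = -/EHG/- → run E
t=37: L0/L1/L2 = -/EHG/- → run E
t=38: L0/L1/L2 = -/HG/- → run H
t=39: L0/L1/L2 = -/G/- → run G
t=40: L0/L1/L2 = -/G/- → run G
t=41: L0/L1/L2 = -/G/- → run G
t=42: L0/L1/L2 = -/G/- → run G
t=43: L0/L1/L2 = -/G/- → run G
t=44: (idle)
t=45: (idle)
t=46: (idle)
t=47: (idle)
t=48: (idle)
t=49: (idle)

completion order = D, F, A, B, C, E, H, G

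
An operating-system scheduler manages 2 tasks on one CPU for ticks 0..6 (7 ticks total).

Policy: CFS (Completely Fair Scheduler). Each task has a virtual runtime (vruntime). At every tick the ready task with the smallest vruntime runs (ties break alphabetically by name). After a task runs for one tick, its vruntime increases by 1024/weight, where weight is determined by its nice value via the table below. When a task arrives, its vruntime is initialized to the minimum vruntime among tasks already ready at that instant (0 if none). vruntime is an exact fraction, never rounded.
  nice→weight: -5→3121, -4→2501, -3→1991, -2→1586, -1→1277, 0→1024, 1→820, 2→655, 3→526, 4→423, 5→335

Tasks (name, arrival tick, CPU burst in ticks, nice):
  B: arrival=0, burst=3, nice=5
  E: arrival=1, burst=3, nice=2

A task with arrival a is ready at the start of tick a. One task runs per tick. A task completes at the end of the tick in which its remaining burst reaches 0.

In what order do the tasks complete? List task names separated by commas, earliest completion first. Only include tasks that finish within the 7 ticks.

completion order = B, E

t=0: vr[B=0] → run B
t=1: vr[B=1024/335 E=1024/335] → run B
t=2: vr[B=2048/335 E=1024/335] → run E
t=3: vr[B=2048/335 E=202752/43885] → run E
t=4: vr[B=2048/335 E=54272/8777] → run B
t=5: vr[E=54272/8777] → run E
t=6: (idle)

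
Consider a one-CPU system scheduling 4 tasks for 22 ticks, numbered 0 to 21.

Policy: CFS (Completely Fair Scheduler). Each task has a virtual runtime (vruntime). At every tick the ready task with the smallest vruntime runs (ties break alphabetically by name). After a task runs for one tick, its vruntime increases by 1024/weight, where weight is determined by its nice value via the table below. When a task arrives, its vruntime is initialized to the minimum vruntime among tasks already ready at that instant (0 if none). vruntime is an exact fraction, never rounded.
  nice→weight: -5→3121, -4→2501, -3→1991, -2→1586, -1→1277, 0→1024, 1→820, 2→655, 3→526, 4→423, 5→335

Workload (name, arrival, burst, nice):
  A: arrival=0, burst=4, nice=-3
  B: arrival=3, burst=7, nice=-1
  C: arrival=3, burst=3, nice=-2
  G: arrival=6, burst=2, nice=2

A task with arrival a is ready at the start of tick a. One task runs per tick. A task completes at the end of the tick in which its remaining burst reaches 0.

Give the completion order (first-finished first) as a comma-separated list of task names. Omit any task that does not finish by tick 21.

completion order = A, C, G, B

t=0: vr[A=0] → run A
t=1: vr[A=1024/1991] → run A
t=2: vr[A=2048/1991] → run A
t=3: vr[A=3072/1991 B=3072/1991 C=3072/1991] → run A
t=4: vr[B=3072/1991 C=3072/1991] → run B
t=5: vr[B=5961728/2542507 C=3072/1991] → run C
t=6: vr[B=5961728/2542507 C=3455488/1578863 G=3455488/1578863] → run C
t=7: vr[B=5961728/2542507 C=4474880/1578863 G=3455488/1578863] → run G
t=8: vr[B=5961728/2542507 C=4474880/1578863 G=3880100352/1034155265] → run B
t=9: vr[B=8000512/2542507 C=4474880/1578863 G=3880100352/1034155265] → run C
t=10: vr[B=8000512/2542507 G=3880100352/1034155265] → run B
t=11: vr[B=10039296/2542507 G=3880100352/1034155265] → run G
t=12: vr[B=10039296/2542507] → run B
t=13: vr[B=12078080/2542507] → run B
t=14: vr[B=14116864/2542507] → run B
t=15: vr[B=16155648/2542507] → run B
t=16: (idle)
t=17: (idle)
t=18: (idle)
t=19: (idle)
t=20: (idle)
t=21: (idle)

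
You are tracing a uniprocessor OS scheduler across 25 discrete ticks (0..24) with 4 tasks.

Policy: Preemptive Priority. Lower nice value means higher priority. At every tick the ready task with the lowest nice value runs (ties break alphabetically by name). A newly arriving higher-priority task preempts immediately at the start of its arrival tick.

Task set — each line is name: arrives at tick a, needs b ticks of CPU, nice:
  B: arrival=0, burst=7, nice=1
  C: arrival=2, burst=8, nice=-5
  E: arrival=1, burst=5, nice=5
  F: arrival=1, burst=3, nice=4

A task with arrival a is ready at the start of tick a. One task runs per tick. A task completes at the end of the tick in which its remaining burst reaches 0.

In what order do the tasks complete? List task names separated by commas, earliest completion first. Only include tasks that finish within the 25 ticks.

t=0: ready={B} → run B
t=1: ready={B,E,F} → run B
t=2: ready={B,C,E,F} → run C
t=3: ready={B,C,E,F} → run C
t=4: ready={B,C,E,F} → run C
t=5: ready={B,C,E,F} → run C
t=6: ready={B,C,E,F} → run C
t=7: ready={B,C,E,F} → run C
t=8: ready={B,C,E,F} → run C
t=9: ready={B,C,E,F} → run C
t=10: ready={B,E,F} → run B
t=11: ready={B,E,F} → run B
t=12: ready={B,E,F} → run B
t=13: ready={B,E,F} → run B
t=14: ready={B,E,F} → run B
t=15: ready={E,F} → run F
t=16: ready={E,F} → run F
t=17: ready={E,F} → run F
t=18: ready={E} → run E
t=19: ready={E} → run E
t=20: ready={E} → run E
t=21: ready={E} → run E
t=22: ready={E} → run E
t=23: (idle)
t=24: (idle)

completion order = C, B, F, E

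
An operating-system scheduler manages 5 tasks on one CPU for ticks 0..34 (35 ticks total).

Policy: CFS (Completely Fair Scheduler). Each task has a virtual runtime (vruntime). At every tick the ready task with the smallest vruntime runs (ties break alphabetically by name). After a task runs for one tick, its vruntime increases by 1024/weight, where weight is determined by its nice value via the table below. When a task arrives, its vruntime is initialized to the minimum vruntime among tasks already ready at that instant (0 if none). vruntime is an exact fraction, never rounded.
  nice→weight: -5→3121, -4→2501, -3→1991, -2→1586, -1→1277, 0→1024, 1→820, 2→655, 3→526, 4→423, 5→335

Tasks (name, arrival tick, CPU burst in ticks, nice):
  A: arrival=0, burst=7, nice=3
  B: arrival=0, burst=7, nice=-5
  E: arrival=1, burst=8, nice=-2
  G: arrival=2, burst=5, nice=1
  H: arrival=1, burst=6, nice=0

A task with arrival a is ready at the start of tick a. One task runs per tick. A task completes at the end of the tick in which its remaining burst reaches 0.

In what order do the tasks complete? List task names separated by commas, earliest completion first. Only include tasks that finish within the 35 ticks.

t=0: vr[A=0 B=0] → run A
t=1: vr[A=512/263 B=0 E=0 H=0] → run B
t=2: vr[A=512/263 B=1024/3121 E=0 G=0 H=0] → run E
t=3: vr[A=512/263 B=1024/3121 E=512/793 G=0 H=0] → run G
t=4: vr[A=512/263 B=1024/3121 E=512/793 G=256/205 H=0] → run H
t=5: vr[A=512/263 B=1024/3121 E=512/793 G=256/205 H=1] → run B
t=6: vr[A=512/263 B=2048/3121 E=512/793 G=256/205 H=1] → run E
t=7: vr[A=512/263 B=2048/3121 E=1024/793 G=256/205 H=1] → run B
t=8: vr[A=512/263 B=3072/3121 E=1024/793 G=256/205 H=1] → run B
t=9: vr[A=512/263 B=4096/3121 E=1024/793 G=256/205 H=1] → run H
t=10: vr[A=512/263 B=4096/3121 E=1024/793 G=256/205 H=2] → run G
t=11: vr[A=512/263 B=4096/3121 E=1024/793 G=512/205 H=2] → run E
t=12: vr[A=512/263 B=4096/3121 E=1536/793 G=512/205 H=2] → run B
t=13: vr[A=512/263 B=5120/3121 E=1536/793 G=512/205 H=2] → run B
t=14: vr[A=512/263 B=6144/3121 E=1536/793 G=512/205 H=2] → run E
t=15: vr[A=512/263 B=6144/3121 E=2048/793 G=512/205 H=2] → run A
t=16: vr[A=1024/263 B=6144/3121 E=2048/793 G=512/205 H=2] → run B
t=17: vr[A=1024/263 E=2048/793 G=512/205 H=2] → run H
t=18: vr[A=1024/263 E=2048/793 G=512/205 H=3] → run G
t=19: vr[A=1024/263 E=2048/793 G=768/205 H=3] → run E
t=20: vr[A=1024/263 E=2560/793 G=768/205 H=3] → run H
t=21: vr[A=1024/263 E=2560/793 G=768/205 H=4] → run E
t=22: vr[A=1024/263 E=3072/793 G=768/205 H=4] → run G
t=23: vr[A=1024/263 E=3072/793 G=1024/205 H=4] → run E
t=24: vr[A=1024/263 E=3584/793 G=1024/205 H=4] → run A
t=25: vr[A=1536/263 E=3584/793 G=1024/205 H=4] → run H
t=26: vr[A=1536/263 E=3584/793 G=1024/205 H=5] → run E
t=27: vr[A=1536/263 G=1024/205 H=5] → run G
t=28: vr[A=1536/263 H=5] → run H
t=29: vr[A=1536/263] → run A
t=30: vr[A=2048/263] → run A
t=31: vr[A=2560/263] → run A
t=32: vr[A=3072/263] → run A
t=33: (idle)
t=34: (idle)

completion order = B, E, G, H, A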